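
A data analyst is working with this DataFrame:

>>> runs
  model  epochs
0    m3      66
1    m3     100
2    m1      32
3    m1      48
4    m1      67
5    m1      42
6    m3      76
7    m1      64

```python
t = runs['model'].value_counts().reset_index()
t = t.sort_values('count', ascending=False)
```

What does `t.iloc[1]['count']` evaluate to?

3

value_counts of model:
model
m1    5
m3    3
Name: count, dtype: int64
reset_index():
  model  count
0    m1      5
1    m3      3
sort by count descending:
  model  count
0    m1      5
1    m3      3
The value at position 1, column 'count' is 3.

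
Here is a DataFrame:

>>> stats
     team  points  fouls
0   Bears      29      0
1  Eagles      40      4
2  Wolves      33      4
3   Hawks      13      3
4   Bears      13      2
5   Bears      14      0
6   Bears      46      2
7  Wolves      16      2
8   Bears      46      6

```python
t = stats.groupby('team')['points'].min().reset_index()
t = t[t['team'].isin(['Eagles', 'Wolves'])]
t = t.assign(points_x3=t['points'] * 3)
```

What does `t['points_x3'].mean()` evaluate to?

group by team, min of points:
team
Bears     13
Eagles    40
Hawks     13
Wolves    16
Name: points, dtype: int64
reset_index():
     team  points
0   Bears      13
1  Eagles      40
2   Hawks      13
3  Wolves      16
filter rows where team in ['Eagles', 'Wolves']:
     team  points
1  Eagles      40
3  Wolves      16
add column points_x3 = t['points'] * 3:
     team  points  points_x3
1  Eagles      40        120
3  Wolves      16         48
Taking the mean of column 'points_x3' gives 84.0.

84.0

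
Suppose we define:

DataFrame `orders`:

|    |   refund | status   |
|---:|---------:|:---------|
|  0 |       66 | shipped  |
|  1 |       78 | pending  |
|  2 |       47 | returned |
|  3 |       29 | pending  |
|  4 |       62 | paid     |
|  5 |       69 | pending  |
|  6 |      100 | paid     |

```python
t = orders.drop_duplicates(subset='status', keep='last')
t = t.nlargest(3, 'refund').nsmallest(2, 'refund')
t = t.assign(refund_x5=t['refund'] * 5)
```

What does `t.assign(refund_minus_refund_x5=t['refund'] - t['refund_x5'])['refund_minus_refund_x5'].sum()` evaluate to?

drop duplicate status (keep=last):
   refund    status
0      66   shipped
2      47  returned
5      69   pending
6     100      paid
take 3 rows with largest refund:
   refund   status
6     100     paid
5      69  pending
0      66  shipped
take 2 rows with smallest refund:
   refund   status
0      66  shipped
5      69  pending
add column refund_x5 = t['refund'] * 5:
   refund   status  refund_x5
0      66  shipped        330
5      69  pending        345
add column refund_minus_refund_x5 = t['refund'] - t['refund_x5']:
   refund   status  refund_x5  refund_minus_refund_x5
0      66  shipped        330                    -264
5      69  pending        345                    -276

-540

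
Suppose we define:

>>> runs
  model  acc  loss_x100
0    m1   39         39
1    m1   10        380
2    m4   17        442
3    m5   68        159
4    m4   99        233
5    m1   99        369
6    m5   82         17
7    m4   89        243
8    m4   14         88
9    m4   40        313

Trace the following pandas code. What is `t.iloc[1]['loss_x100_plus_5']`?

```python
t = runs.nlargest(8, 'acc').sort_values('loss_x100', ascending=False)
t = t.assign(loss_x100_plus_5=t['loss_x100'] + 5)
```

take 8 rows with largest acc:
  model  acc  loss_x100
4    m4   99        233
5    m1   99        369
7    m4   89        243
6    m5   82         17
3    m5   68        159
9    m4   40        313
0    m1   39         39
2    m4   17        442
sort by loss_x100 descending:
  model  acc  loss_x100
2    m4   17        442
5    m1   99        369
9    m4   40        313
7    m4   89        243
4    m4   99        233
3    m5   68        159
0    m1   39         39
6    m5   82         17
add column loss_x100_plus_5 = t['loss_x100'] + 5:
  model  acc  loss_x100  loss_x100_plus_5
2    m4   17        442               447
5    m1   99        369               374
9    m4   40        313               318
7    m4   89        243               248
4    m4   99        233               238
3    m5   68        159               164
0    m1   39         39                44
6    m5   82         17                22
Reading off the value at position 1, column 'loss_x100_plus_5', we get 374.

374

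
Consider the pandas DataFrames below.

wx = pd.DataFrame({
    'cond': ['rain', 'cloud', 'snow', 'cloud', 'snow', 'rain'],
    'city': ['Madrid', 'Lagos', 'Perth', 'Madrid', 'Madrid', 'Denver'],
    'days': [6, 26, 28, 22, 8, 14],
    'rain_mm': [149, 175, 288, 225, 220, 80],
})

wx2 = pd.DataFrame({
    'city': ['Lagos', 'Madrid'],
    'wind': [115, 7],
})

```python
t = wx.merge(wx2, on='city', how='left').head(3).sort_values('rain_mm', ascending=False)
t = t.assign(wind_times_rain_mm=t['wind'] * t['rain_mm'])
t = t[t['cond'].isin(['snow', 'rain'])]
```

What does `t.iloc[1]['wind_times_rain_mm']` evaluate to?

1043.0

merge on 'city' (how='left') → 6 rows:
    cond    city  days  rain_mm   wind
0   rain  Madrid     6      149    7.0
1  cloud   Lagos    26      175  115.0
2   snow   Perth    28      288    NaN
3  cloud  Madrid    22      225    7.0
4   snow  Madrid     8      220    7.0
5   rain  Denver    14       80    NaN
take first 3 rows:
    cond    city  days  rain_mm   wind
0   rain  Madrid     6      149    7.0
1  cloud   Lagos    26      175  115.0
2   snow   Perth    28      288    NaN
sort by rain_mm descending:
    cond    city  days  rain_mm   wind
2   snow   Perth    28      288    NaN
1  cloud   Lagos    26      175  115.0
0   rain  Madrid     6      149    7.0
add column wind_times_rain_mm = t['wind'] * t['rain_mm']:
    cond    city  days  rain_mm   wind  wind_times_rain_mm
2   snow   Perth    28      288    NaN                 NaN
1  cloud   Lagos    26      175  115.0             20125.0
0   rain  Madrid     6      149    7.0              1043.0
filter rows where cond in ['snow', 'rain']:
   cond    city  days  rain_mm  wind  wind_times_rain_mm
2  snow   Perth    28      288   NaN                 NaN
0  rain  Madrid     6      149   7.0              1043.0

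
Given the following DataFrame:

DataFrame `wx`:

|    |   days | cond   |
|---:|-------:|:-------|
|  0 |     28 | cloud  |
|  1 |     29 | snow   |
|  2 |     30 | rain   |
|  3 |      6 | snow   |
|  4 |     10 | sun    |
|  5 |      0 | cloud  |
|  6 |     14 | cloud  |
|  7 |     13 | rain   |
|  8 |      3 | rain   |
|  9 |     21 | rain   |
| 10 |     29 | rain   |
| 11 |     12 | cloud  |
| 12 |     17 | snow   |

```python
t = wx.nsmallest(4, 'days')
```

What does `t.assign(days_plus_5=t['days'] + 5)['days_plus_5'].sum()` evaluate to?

39

take 4 rows with smallest days:
   days   cond
5     0  cloud
8     3   rain
3     6   snow
4    10    sun
add column days_plus_5 = t['days'] + 5:
   days   cond  days_plus_5
5     0  cloud            5
8     3   rain            8
3     6   snow           11
4    10    sun           15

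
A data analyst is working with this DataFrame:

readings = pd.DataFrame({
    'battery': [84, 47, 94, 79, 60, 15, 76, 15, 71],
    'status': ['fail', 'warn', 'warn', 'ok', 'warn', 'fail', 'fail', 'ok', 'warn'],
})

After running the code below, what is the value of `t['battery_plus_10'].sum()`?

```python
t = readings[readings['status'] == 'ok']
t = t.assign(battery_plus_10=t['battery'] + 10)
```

114

filter rows where status == 'ok':
   battery status
3       79     ok
7       15     ok
add column battery_plus_10 = t['battery'] + 10:
   battery status  battery_plus_10
3       79     ok               89
7       15     ok               25
Then the sum of column 'battery_plus_10': 114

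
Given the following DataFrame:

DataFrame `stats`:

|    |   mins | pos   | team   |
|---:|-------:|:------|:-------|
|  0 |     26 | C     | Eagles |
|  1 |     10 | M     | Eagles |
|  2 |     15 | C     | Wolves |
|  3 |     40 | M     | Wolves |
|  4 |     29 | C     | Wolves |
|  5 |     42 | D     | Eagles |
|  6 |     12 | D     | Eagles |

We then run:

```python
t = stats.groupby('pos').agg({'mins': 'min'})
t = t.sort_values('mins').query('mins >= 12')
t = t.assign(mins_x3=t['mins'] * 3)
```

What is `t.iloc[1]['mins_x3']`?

group by pos, min of mins:
     mins
pos      
C      15
D      12
M      10
sort by mins:
     mins
pos      
M      10
D      12
C      15
filter rows where mins >= 12:
     mins
pos      
D      12
C      15
add column mins_x3 = t['mins'] * 3:
     mins  mins_x3
pos               
D      12       36
C      15       45

45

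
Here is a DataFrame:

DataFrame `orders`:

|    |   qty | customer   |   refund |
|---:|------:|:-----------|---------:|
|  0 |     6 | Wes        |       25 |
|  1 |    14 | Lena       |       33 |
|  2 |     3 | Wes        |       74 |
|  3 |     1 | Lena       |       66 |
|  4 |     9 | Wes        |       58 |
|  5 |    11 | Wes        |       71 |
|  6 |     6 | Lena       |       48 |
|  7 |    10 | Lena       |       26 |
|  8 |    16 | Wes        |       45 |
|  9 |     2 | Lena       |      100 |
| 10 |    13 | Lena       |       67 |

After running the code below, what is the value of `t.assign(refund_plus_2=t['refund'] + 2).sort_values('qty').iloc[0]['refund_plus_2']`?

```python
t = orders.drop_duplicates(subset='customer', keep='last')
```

drop duplicate customer (keep=last):
    qty customer  refund
8    16      Wes      45
10   13     Lena      67
add column refund_plus_2 = t['refund'] + 2:
    qty customer  refund  refund_plus_2
8    16      Wes      45             47
10   13     Lena      67             69
sort by qty:
    qty customer  refund  refund_plus_2
10   13     Lena      67             69
8    16      Wes      45             47
Reading off the value at position 0, column 'refund_plus_2', we get 69.

69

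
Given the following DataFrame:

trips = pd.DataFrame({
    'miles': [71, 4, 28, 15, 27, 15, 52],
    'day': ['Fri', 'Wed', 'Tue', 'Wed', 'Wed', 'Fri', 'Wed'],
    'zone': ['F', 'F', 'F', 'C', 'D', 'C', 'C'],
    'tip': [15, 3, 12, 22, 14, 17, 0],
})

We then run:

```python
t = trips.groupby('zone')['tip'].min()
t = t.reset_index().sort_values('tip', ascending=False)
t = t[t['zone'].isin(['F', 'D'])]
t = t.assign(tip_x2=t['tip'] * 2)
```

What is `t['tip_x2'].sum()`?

group by zone, min of tip:
zone
C     0
D    14
F     3
Name: tip, dtype: int64
reset_index():
  zone  tip
0    C    0
1    D   14
2    F    3
sort by tip descending:
  zone  tip
1    D   14
2    F    3
0    C    0
filter rows where zone in ['F', 'D']:
  zone  tip
1    D   14
2    F    3
add column tip_x2 = t['tip'] * 2:
  zone  tip  tip_x2
1    D   14      28
2    F    3       6
sum of column 'tip_x2' → 34

34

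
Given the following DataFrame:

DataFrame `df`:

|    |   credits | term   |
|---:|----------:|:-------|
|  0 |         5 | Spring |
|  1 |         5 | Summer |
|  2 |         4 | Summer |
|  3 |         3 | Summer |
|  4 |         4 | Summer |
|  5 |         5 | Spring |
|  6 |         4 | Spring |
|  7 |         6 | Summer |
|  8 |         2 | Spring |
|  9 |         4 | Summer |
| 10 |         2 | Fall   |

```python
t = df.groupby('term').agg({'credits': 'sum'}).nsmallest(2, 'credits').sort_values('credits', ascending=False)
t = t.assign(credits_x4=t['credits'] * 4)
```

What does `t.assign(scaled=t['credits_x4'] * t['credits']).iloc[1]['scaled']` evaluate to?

16

group by term, sum of credits:
        credits
term           
Fall          2
Spring       16
Summer       26
take 2 rows with smallest credits:
        credits
term           
Fall          2
Spring       16
sort by credits descending:
        credits
term           
Spring       16
Fall          2
add column credits_x4 = t['credits'] * 4:
        credits  credits_x4
term                       
Spring       16          64
Fall          2           8
add column scaled = t['credits_x4'] * t['credits']:
        credits  credits_x4  scaled
term                               
Spring       16          64    1024
Fall          2           8      16
Hence 16.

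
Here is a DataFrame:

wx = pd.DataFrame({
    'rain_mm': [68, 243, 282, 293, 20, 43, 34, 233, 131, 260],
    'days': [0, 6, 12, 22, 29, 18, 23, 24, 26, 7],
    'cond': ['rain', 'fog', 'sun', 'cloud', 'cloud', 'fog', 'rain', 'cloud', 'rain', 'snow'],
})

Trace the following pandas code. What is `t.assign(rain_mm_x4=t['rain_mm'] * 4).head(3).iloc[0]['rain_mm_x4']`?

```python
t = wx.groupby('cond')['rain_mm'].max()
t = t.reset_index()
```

1172

group by cond, max of rain_mm:
cond
cloud    293
fog      243
rain     131
snow     260
sun      282
Name: rain_mm, dtype: int64
reset_index():
    cond  rain_mm
0  cloud      293
1    fog      243
2   rain      131
3   snow      260
4    sun      282
add column rain_mm_x4 = t['rain_mm'] * 4:
    cond  rain_mm  rain_mm_x4
0  cloud      293        1172
1    fog      243         972
2   rain      131         524
3   snow      260        1040
4    sun      282        1128
take first 3 rows:
    cond  rain_mm  rain_mm_x4
0  cloud      293        1172
1    fog      243         972
2   rain      131         524
Then the value at position 0, column 'rain_mm_x4': 1172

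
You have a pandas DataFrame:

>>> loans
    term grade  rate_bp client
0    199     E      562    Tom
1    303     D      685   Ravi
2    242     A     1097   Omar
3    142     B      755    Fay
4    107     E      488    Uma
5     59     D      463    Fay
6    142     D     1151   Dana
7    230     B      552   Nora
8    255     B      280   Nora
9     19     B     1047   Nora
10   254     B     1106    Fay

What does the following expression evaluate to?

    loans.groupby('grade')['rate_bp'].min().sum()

2328

group by grade, min of rate_bp:
grade
A    1097
B     280
D     463
E     488
Name: rate_bp, dtype: int64
So sum() = 2328.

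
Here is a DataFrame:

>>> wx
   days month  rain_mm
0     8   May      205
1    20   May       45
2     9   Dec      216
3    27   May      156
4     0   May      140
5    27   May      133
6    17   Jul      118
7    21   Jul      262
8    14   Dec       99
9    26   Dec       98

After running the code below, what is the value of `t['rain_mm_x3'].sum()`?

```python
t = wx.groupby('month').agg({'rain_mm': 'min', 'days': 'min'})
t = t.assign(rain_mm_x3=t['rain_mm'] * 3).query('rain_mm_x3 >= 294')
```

648

group by month: min(rain_mm), min(days):
       rain_mm  days
month               
Dec         98     9
Jul        118    17
May         45     0
add column rain_mm_x3 = t['rain_mm'] * 3:
       rain_mm  days  rain_mm_x3
month                           
Dec         98     9         294
Jul        118    17         354
May         45     0         135
filter rows where rain_mm_x3 >= 294:
       rain_mm  days  rain_mm_x3
month                           
Dec         98     9         294
Jul        118    17         354
Reading off the sum of column 'rain_mm_x3', we get 648.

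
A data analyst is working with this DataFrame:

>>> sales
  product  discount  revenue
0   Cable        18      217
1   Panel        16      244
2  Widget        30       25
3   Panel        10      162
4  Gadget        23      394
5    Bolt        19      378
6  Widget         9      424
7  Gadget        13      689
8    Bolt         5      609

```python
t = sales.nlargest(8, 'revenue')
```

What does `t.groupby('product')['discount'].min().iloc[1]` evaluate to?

take 8 rows with largest revenue:
  product  discount  revenue
7  Gadget        13      689
8    Bolt         5      609
6  Widget         9      424
4  Gadget        23      394
5    Bolt        19      378
1   Panel        16      244
0   Cable        18      217
3   Panel        10      162
group by product, min of discount:
product
Bolt       5
Cable     18
Gadget    13
Panel     10
Widget     9
Name: discount, dtype: int64
Taking the value at position 1 gives 18.

18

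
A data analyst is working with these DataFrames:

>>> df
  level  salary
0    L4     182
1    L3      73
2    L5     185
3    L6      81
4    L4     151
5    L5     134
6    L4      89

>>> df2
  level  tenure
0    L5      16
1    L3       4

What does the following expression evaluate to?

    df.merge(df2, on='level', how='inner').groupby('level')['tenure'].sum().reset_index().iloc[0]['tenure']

4

merge on 'level' (how='inner') → 3 rows:
  level  salary  tenure
0    L3      73       4
1    L5     185      16
2    L5     134      16
group by level, sum of tenure:
level
L3     4
L5    32
Name: tenure, dtype: int64
reset_index():
  level  tenure
0    L3       4
1    L5      32
value at position 0, column 'tenure' → 4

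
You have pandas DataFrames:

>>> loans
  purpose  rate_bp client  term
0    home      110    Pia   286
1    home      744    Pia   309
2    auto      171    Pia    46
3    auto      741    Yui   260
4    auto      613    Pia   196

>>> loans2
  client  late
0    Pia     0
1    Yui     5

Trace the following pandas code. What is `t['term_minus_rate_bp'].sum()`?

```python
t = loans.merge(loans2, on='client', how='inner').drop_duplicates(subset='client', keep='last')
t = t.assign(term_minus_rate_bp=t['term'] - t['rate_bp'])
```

-898

merge on 'client' (how='inner') → 5 rows:
  purpose  rate_bp client  term  late
0    home      110    Pia   286     0
1    home      744    Pia   309     0
2    auto      171    Pia    46     0
3    auto      741    Yui   260     5
4    auto      613    Pia   196     0
drop duplicate client (keep=last):
  purpose  rate_bp client  term  late
3    auto      741    Yui   260     5
4    auto      613    Pia   196     0
add column term_minus_rate_bp = t['term'] - t['rate_bp']:
  purpose  rate_bp client  term  late  term_minus_rate_bp
3    auto      741    Yui   260     5                -481
4    auto      613    Pia   196     0                -417
Finally, sum of column 'term_minus_rate_bp' = -898.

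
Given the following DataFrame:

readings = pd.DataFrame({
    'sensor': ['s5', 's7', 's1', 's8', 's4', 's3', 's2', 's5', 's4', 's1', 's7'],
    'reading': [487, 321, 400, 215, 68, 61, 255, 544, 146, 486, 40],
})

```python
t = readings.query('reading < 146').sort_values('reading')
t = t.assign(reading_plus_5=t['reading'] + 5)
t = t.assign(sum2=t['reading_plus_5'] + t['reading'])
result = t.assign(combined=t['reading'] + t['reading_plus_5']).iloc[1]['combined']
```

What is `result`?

filter rows where reading < 146:
   sensor  reading
4      s4       68
5      s3       61
10     s7       40
sort by reading:
   sensor  reading
10     s7       40
5      s3       61
4      s4       68
add column reading_plus_5 = t['reading'] + 5:
   sensor  reading  reading_plus_5
10     s7       40              45
5      s3       61              66
4      s4       68              73
add column sum2 = t['reading_plus_5'] + t['reading']:
   sensor  reading  reading_plus_5  sum2
10     s7       40              45    85
5      s3       61              66   127
4      s4       68              73   141
add column combined = t['reading'] + t['reading_plus_5']:
   sensor  reading  reading_plus_5  sum2  combined
10     s7       40              45    85        85
5      s3       61              66   127       127
4      s4       68              73   141       141

127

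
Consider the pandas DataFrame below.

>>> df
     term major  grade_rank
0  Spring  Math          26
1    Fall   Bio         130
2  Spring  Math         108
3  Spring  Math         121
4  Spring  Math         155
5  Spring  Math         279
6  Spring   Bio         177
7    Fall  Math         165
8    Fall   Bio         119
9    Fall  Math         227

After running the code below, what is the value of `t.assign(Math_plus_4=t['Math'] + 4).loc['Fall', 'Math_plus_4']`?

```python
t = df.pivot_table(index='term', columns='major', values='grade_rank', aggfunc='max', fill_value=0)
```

231

pivot: rows=term, cols=major, max(grade_rank):
major   Bio  Math
term             
Fall    130   227
Spring  177   279
add column Math_plus_4 = t['Math'] + 4:
major   Bio  Math  Math_plus_4
term                          
Fall    130   227          231
Spring  177   279          283
Finally, value at row 'Fall', column 'Math_plus_4' = 231.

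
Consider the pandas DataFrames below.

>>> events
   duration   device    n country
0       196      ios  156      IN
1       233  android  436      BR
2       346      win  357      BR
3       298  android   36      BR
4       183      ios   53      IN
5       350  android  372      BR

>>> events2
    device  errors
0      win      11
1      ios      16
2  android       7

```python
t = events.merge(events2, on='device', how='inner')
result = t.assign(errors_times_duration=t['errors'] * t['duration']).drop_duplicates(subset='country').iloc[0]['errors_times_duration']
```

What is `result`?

merge on 'device' (how='inner') → 6 rows:
   duration   device    n country  errors
0       196      ios  156      IN      16
1       233  android  436      BR       7
2       346      win  357      BR      11
3       298  android   36      BR       7
4       183      ios   53      IN      16
5       350  android  372      BR       7
add column errors_times_duration = t['errors'] * t['duration']:
   duration   device    n country  errors  errors_times_duration
0       196      ios  156      IN      16                   3136
1       233  android  436      BR       7                   1631
2       346      win  357      BR      11                   3806
3       298  android   36      BR       7                   2086
4       183      ios   53      IN      16                   2928
5       350  android  372      BR       7                   2450
drop duplicate country (keep=first):
   duration   device    n country  errors  errors_times_duration
0       196      ios  156      IN      16                   3136
1       233  android  436      BR       7                   1631
The value at position 0, column 'errors_times_duration' is 3136.

3136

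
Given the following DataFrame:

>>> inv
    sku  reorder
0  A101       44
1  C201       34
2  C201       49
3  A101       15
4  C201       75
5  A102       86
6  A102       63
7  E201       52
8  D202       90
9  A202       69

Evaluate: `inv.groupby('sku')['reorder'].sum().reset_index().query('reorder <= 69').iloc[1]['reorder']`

69

group by sku, sum of reorder:
sku
A101     59
A102    149
A202     69
C201    158
D202     90
E201     52
Name: reorder, dtype: int64
reset_index():
    sku  reorder
0  A101       59
1  A102      149
2  A202       69
3  C201      158
4  D202       90
5  E201       52
filter rows where reorder <= 69:
    sku  reorder
0  A101       59
2  A202       69
5  E201       52
value at position 1, column 'reorder' → 69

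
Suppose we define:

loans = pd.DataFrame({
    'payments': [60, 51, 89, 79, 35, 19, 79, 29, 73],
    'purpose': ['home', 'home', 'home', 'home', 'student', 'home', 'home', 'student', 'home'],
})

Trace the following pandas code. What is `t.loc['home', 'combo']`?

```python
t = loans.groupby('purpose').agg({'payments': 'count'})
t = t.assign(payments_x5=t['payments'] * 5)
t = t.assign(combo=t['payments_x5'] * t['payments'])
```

245

group by purpose, count of payments:
         payments
purpose          
home            7
student         2
add column payments_x5 = t['payments'] * 5:
         payments  payments_x5
purpose                       
home            7           35
student         2           10
add column combo = t['payments_x5'] * t['payments']:
         payments  payments_x5  combo
purpose                              
home            7           35    245
student         2           10     20
Taking the value at row 'home', column 'combo' gives 245.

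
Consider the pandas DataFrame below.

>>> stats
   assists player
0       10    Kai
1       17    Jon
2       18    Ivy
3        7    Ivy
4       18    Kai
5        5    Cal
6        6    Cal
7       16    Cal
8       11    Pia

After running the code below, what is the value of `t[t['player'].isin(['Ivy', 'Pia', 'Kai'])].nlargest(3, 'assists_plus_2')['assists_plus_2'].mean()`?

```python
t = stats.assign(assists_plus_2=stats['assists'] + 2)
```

17.6666666667

add column assists_plus_2 = stats['assists'] + 2:
   assists player  assists_plus_2
0       10    Kai              12
1       17    Jon              19
2       18    Ivy              20
3        7    Ivy               9
4       18    Kai              20
5        5    Cal               7
6        6    Cal               8
7       16    Cal              18
8       11    Pia              13
filter rows where player in ['Ivy', 'Pia', 'Kai']:
   assists player  assists_plus_2
0       10    Kai              12
2       18    Ivy              20
3        7    Ivy               9
4       18    Kai              20
8       11    Pia              13
take 3 rows with largest assists_plus_2:
   assists player  assists_plus_2
2       18    Ivy              20
4       18    Kai              20
8       11    Pia              13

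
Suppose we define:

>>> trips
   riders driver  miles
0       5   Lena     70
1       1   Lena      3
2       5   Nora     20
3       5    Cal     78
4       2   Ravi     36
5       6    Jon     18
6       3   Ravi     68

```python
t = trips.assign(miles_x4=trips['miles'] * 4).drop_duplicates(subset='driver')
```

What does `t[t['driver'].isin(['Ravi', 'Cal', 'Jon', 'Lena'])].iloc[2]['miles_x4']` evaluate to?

144

add column miles_x4 = trips['miles'] * 4:
   riders driver  miles  miles_x4
0       5   Lena     70       280
1       1   Lena      3        12
2       5   Nora     20        80
3       5    Cal     78       312
4       2   Ravi     36       144
5       6    Jon     18        72
6       3   Ravi     68       272
drop duplicate driver (keep=first):
   riders driver  miles  miles_x4
0       5   Lena     70       280
2       5   Nora     20        80
3       5    Cal     78       312
4       2   Ravi     36       144
5       6    Jon     18        72
filter rows where driver in ['Ravi', 'Cal', 'Jon', 'Lena']:
   riders driver  miles  miles_x4
0       5   Lena     70       280
3       5    Cal     78       312
4       2   Ravi     36       144
5       6    Jon     18        72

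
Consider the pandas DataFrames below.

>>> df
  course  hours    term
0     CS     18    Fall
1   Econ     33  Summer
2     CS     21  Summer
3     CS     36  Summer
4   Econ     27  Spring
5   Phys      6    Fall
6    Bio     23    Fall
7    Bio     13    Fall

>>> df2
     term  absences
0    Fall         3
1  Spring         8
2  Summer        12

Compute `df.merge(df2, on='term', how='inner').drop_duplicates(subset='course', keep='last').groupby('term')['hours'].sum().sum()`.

merge on 'term' (how='inner') → 8 rows:
  course  hours    term  absences
0     CS     18    Fall         3
1   Econ     33  Summer        12
2     CS     21  Summer        12
3     CS     36  Summer        12
4   Econ     27  Spring         8
5   Phys      6    Fall         3
6    Bio     23    Fall         3
7    Bio     13    Fall         3
drop duplicate course (keep=last):
  course  hours    term  absences
3     CS     36  Summer        12
4   Econ     27  Spring         8
5   Phys      6    Fall         3
7    Bio     13    Fall         3
group by term, sum of hours:
term
Fall      19
Spring    27
Summer    36
Name: hours, dtype: int64
So sum() = 82.

82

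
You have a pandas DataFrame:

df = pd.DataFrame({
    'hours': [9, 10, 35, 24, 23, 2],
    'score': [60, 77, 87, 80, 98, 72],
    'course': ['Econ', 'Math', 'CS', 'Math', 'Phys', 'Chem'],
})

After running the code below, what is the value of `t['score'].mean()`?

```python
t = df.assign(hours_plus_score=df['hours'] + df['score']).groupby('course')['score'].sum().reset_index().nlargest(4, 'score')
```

add column hours_plus_score = df['hours'] + df['score']:
   hours  score course  hours_plus_score
0      9     60   Econ                69
1     10     77   Math                87
2     35     87     CS               122
3     24     80   Math               104
4     23     98   Phys               121
5      2     72   Chem                74
group by course, sum of score:
course
CS       87
Chem     72
Econ     60
Math    157
Phys     98
Name: score, dtype: int64
reset_index():
  course  score
0     CS     87
1   Chem     72
2   Econ     60
3   Math    157
4   Phys     98
take 4 rows with largest score:
  course  score
3   Math    157
4   Phys     98
0     CS     87
1   Chem     72
Hence 103.5.

103.5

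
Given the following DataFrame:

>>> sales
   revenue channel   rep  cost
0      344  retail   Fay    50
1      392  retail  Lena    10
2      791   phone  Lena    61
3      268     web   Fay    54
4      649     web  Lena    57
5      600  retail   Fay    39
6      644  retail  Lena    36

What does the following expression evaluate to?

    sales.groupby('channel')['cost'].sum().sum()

307

group by channel, sum of cost:
channel
phone      61
retail    135
web       111
Name: cost, dtype: int64
sum of the resulting series → 307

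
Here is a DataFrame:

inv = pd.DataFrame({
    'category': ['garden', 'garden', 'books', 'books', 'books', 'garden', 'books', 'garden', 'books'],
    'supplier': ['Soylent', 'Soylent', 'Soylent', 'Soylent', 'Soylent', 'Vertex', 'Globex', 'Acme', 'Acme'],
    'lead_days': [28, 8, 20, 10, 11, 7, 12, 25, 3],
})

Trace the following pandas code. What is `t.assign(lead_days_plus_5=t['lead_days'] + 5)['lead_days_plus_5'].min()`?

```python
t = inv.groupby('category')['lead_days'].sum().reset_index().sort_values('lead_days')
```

61

group by category, sum of lead_days:
category
books     56
garden    68
Name: lead_days, dtype: int64
reset_index():
  category  lead_days
0    books         56
1   garden         68
sort by lead_days:
  category  lead_days
0    books         56
1   garden         68
add column lead_days_plus_5 = t['lead_days'] + 5:
  category  lead_days  lead_days_plus_5
0    books         56                61
1   garden         68                73
So min() = 61.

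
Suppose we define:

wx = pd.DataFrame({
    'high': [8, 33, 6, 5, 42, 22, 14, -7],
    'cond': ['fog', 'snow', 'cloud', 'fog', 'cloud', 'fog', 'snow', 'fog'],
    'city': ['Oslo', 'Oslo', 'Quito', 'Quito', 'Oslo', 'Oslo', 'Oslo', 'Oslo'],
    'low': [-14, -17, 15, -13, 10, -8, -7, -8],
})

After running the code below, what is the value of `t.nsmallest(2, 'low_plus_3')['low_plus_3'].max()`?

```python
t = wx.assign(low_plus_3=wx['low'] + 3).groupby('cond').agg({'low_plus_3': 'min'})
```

add column low_plus_3 = wx['low'] + 3:
   high   cond   city  low  low_plus_3
0     8    fog   Oslo  -14         -11
1    33   snow   Oslo  -17         -14
2     6  cloud  Quito   15          18
3     5    fog  Quito  -13         -10
4    42  cloud   Oslo   10          13
5    22    fog   Oslo   -8          -5
6    14   snow   Oslo   -7          -4
7    -7    fog   Oslo   -8          -5
group by cond, min of low_plus_3:
       low_plus_3
cond             
cloud          13
fog           -11
snow          -14
take 2 rows with smallest low_plus_3:
      low_plus_3
cond            
snow         -14
fog          -11

-11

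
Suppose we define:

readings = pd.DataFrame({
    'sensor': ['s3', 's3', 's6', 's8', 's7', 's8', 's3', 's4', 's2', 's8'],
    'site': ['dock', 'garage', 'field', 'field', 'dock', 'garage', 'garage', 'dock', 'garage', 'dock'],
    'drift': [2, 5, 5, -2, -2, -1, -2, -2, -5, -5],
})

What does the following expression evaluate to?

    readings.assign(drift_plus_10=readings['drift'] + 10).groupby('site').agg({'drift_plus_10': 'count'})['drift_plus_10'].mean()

add column drift_plus_10 = readings['drift'] + 10:
  sensor    site  drift  drift_plus_10
0     s3    dock      2             12
1     s3  garage      5             15
2     s6   field      5             15
3     s8   field     -2              8
4     s7    dock     -2              8
5     s8  garage     -1              9
6     s3  garage     -2              8
7     s4    dock     -2              8
8     s2  garage     -5              5
9     s8    dock     -5              5
group by site, count of drift_plus_10:
        drift_plus_10
site                 
dock                4
field               2
garage              4
The mean of column 'drift_plus_10' is 3.33333333333.

3.33333333333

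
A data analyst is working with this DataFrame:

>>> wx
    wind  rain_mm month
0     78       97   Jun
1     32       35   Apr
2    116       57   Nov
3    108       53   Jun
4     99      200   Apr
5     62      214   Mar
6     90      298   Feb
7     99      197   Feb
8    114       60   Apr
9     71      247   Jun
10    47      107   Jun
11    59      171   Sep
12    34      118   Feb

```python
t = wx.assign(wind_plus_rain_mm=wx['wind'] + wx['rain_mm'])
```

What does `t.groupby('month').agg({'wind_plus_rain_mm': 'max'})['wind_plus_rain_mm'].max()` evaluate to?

388

add column wind_plus_rain_mm = wx['wind'] + wx['rain_mm']:
    wind  rain_mm month  wind_plus_rain_mm
0     78       97   Jun                175
1     32       35   Apr                 67
2    116       57   Nov                173
3    108       53   Jun                161
4     99      200   Apr                299
5     62      214   Mar                276
6     90      298   Feb                388
7     99      197   Feb                296
8    114       60   Apr                174
9     71      247   Jun                318
10    47      107   Jun                154
11    59      171   Sep                230
12    34      118   Feb                152
group by month, max of wind_plus_rain_mm:
       wind_plus_rain_mm
month                   
Apr                  299
Feb                  388
Jun                  318
Mar                  276
Nov                  173
Sep                  230
Finally, max of column 'wind_plus_rain_mm' = 388.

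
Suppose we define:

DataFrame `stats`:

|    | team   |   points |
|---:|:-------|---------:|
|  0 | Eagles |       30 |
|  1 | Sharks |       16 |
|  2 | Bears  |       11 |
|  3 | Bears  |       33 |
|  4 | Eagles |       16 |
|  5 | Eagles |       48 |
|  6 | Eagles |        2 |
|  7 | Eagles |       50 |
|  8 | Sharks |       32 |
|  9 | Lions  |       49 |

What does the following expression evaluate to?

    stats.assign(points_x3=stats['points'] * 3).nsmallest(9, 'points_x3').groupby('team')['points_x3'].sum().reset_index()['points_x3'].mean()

177.75

add column points_x3 = stats['points'] * 3:
     team  points  points_x3
0  Eagles      30         90
1  Sharks      16         48
2   Bears      11         33
3   Bears      33         99
4  Eagles      16         48
5  Eagles      48        144
6  Eagles       2          6
7  Eagles      50        150
8  Sharks      32         96
9   Lions      49        147
take 9 rows with smallest points_x3:
     team  points  points_x3
6  Eagles       2          6
2   Bears      11         33
1  Sharks      16         48
4  Eagles      16         48
0  Eagles      30         90
8  Sharks      32         96
3   Bears      33         99
5  Eagles      48        144
9   Lions      49        147
group by team, sum of points_x3:
team
Bears     132
Eagles    288
Lions     147
Sharks    144
Name: points_x3, dtype: int64
reset_index():
     team  points_x3
0   Bears        132
1  Eagles        288
2   Lions        147
3  Sharks        144
The mean of column 'points_x3' is 177.75.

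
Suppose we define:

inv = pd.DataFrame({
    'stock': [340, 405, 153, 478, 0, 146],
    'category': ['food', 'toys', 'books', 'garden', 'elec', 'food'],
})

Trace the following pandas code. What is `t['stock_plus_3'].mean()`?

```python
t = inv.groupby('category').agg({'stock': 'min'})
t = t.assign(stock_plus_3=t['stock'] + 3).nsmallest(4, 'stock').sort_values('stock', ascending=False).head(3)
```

237.666666667

group by category, min of stock:
          stock
category       
books       153
elec          0
food        146
garden      478
toys        405
add column stock_plus_3 = t['stock'] + 3:
          stock  stock_plus_3
category                     
books       153           156
elec          0             3
food        146           149
garden      478           481
toys        405           408
take 4 rows with smallest stock:
          stock  stock_plus_3
category                     
elec          0             3
food        146           149
books       153           156
toys        405           408
sort by stock descending:
          stock  stock_plus_3
category                     
toys        405           408
books       153           156
food        146           149
elec          0             3
take first 3 rows:
          stock  stock_plus_3
category                     
toys        405           408
books       153           156
food        146           149
Taking the mean of column 'stock_plus_3' gives 237.666666667.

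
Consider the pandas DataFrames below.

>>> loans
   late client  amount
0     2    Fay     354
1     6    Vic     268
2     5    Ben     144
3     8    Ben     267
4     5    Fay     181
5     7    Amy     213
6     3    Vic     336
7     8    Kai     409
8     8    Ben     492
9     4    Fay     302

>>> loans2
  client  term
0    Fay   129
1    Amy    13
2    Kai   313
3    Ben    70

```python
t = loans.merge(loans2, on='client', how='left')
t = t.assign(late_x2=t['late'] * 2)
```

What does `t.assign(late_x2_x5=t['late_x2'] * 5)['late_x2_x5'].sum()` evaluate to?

merge on 'client' (how='left') → 10 rows:
   late client  amount   term
0     2    Fay     354  129.0
1     6    Vic     268    NaN
2     5    Ben     144   70.0
3     8    Ben     267   70.0
4     5    Fay     181  129.0
5     7    Amy     213   13.0
6     3    Vic     336    NaN
7     8    Kai     409  313.0
8     8    Ben     492   70.0
9     4    Fay     302  129.0
add column late_x2 = t['late'] * 2:
   late client  amount   term  late_x2
0     2    Fay     354  129.0        4
1     6    Vic     268    NaN       12
2     5    Ben     144   70.0       10
3     8    Ben     267   70.0       16
4     5    Fay     181  129.0       10
5     7    Amy     213   13.0       14
6     3    Vic     336    NaN        6
7     8    Kai     409  313.0       16
8     8    Ben     492   70.0       16
9     4    Fay     302  129.0        8
add column late_x2_x5 = t['late_x2'] * 5:
   late client  amount   term  late_x2  late_x2_x5
0     2    Fay     354  129.0        4          20
1     6    Vic     268    NaN       12          60
2     5    Ben     144   70.0       10          50
3     8    Ben     267   70.0       16          80
4     5    Fay     181  129.0       10          50
5     7    Amy     213   13.0       14          70
6     3    Vic     336    NaN        6          30
7     8    Kai     409  313.0       16          80
8     8    Ben     492   70.0       16          80
9     4    Fay     302  129.0        8          40
So sum() = 560.

560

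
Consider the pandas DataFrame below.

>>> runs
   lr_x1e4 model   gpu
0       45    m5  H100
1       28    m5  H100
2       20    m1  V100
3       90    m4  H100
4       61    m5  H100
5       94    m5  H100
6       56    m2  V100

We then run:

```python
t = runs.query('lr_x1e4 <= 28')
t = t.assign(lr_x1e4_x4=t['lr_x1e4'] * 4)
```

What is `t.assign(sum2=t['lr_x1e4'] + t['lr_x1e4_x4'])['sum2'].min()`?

filter rows where lr_x1e4 <= 28:
   lr_x1e4 model   gpu
1       28    m5  H100
2       20    m1  V100
add column lr_x1e4_x4 = t['lr_x1e4'] * 4:
   lr_x1e4 model   gpu  lr_x1e4_x4
1       28    m5  H100         112
2       20    m1  V100          80
add column sum2 = t['lr_x1e4'] + t['lr_x1e4_x4']:
   lr_x1e4 model   gpu  lr_x1e4_x4  sum2
1       28    m5  H100         112   140
2       20    m1  V100          80   100
The min of column 'sum2' is 100.

100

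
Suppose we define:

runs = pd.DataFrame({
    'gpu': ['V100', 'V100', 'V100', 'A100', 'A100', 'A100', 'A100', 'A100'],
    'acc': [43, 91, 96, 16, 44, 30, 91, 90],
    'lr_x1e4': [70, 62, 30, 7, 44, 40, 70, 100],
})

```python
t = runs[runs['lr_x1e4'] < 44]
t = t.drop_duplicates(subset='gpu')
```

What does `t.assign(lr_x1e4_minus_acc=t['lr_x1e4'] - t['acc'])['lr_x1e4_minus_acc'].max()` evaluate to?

filter rows where lr_x1e4 < 44:
    gpu  acc  lr_x1e4
2  V100   96       30
3  A100   16        7
5  A100   30       40
drop duplicate gpu (keep=first):
    gpu  acc  lr_x1e4
2  V100   96       30
3  A100   16        7
add column lr_x1e4_minus_acc = t['lr_x1e4'] - t['acc']:
    gpu  acc  lr_x1e4  lr_x1e4_minus_acc
2  V100   96       30                -66
3  A100   16        7                 -9
Hence -9.

-9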